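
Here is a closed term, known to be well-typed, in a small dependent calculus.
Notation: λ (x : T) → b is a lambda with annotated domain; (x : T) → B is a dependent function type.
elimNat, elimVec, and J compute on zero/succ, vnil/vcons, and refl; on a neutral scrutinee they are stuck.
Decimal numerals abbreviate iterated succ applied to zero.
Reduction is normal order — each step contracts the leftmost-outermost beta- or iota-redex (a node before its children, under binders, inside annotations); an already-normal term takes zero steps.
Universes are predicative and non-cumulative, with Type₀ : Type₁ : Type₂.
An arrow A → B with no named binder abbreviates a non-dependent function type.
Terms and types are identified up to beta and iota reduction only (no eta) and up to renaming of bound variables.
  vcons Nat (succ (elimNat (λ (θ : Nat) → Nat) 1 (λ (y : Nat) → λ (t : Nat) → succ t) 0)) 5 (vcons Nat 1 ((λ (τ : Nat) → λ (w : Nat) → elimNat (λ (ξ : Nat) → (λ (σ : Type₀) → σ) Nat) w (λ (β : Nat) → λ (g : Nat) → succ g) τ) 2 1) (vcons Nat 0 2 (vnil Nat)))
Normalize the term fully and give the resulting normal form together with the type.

reduced normal form:
  vcons Nat 2 5 (vcons Nat 1 3 (vcons Nat 0 2 (vnil Nat)))
the term's type:
  Vec Nat 3
observation: the leftmost-outermost redex is an elimNat iota-redex, and normalization takes 10 steps.


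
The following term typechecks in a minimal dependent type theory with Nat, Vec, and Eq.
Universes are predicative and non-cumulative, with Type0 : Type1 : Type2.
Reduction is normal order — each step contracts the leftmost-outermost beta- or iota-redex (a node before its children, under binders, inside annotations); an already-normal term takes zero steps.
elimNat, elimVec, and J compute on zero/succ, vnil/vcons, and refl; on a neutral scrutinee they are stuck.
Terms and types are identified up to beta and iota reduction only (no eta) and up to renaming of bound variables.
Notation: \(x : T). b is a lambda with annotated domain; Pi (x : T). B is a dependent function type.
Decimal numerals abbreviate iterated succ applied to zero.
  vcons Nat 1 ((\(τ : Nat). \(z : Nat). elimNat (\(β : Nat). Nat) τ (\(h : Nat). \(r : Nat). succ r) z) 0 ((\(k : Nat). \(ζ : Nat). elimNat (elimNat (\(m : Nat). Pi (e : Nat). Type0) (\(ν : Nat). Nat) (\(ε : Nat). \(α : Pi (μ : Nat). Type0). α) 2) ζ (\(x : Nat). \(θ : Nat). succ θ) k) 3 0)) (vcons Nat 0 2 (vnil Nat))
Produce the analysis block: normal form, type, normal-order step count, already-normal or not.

resulting normal form:
  vcons Nat 1 3 (vcons Nat 0 2 (vnil Nat))
type:
  Vec Nat 2
normal-order step count: 24
started in normal form: no
first contracted redex: a beta-redex


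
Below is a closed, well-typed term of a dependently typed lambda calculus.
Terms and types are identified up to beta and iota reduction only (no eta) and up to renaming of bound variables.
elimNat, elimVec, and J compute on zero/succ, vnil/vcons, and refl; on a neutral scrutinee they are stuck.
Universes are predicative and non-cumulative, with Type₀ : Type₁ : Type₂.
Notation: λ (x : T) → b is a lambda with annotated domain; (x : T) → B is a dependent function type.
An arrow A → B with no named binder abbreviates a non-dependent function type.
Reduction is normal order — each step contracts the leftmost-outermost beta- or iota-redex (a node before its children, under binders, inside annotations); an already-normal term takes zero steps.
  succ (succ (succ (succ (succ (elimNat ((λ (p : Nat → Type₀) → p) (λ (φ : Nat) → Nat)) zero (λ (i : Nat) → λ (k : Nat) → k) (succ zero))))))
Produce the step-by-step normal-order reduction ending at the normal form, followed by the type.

normal-order reduction sequence:
  succ (succ (succ (succ (succ (elimNat ((λ (p : Nat → Type₀) → p) (λ (φ : Nat) → Nat)) zero (λ (i : Nat) → λ (k : Nat) → k) (succ zero))))))
  ~> succ (succ (succ (succ (succ ((λ (p : Nat) → λ (φ : Nat) → φ) zero (elimNat ((λ (i : Nat → Type₀) → i) (λ (k : Nat) → Nat)) zero (λ (x : Nat) → λ (n : Nat) → n) zero))))))
  ~> succ (succ (succ (succ (succ ((λ (p : Nat) → p) (elimNat ((λ (φ : Nat → Type₀) → φ) (λ (i : Nat) → Nat)) zero (λ (k : Nat) → λ (x : Nat) → x) zero))))))
  ~> succ (succ (succ (succ (succ (elimNat ((λ (p : Nat → Type₀) → p) (λ (φ : Nat) → Nat)) zero (λ (i : Nat) → λ (k : Nat) → k) zero)))))
  ~> succ (succ (succ (succ (succ zero))))
inferred type:
  Nat


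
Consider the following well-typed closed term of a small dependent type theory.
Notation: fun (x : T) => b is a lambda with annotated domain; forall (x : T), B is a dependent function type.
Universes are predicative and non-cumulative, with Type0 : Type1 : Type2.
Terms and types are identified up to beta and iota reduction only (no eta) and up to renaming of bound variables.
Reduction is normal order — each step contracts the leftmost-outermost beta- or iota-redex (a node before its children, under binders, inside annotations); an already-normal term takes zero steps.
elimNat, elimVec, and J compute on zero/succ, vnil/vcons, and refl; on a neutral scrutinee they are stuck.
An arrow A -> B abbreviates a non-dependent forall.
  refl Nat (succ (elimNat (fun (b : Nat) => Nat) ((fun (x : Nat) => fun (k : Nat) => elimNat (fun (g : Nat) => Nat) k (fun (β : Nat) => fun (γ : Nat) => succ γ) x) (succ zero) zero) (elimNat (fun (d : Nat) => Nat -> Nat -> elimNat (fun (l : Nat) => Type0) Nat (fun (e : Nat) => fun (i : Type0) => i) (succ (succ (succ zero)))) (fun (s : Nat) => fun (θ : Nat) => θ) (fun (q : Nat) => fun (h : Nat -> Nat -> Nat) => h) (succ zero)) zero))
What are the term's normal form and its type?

reduced normal form:
  refl Nat (succ (succ zero))
inferred type:
  Eq Nat (succ (succ zero)) (succ (succ zero))
observation: the first redex contracted is an elimNat iota-redex; the normal form is reached in 7 normal-order steps.


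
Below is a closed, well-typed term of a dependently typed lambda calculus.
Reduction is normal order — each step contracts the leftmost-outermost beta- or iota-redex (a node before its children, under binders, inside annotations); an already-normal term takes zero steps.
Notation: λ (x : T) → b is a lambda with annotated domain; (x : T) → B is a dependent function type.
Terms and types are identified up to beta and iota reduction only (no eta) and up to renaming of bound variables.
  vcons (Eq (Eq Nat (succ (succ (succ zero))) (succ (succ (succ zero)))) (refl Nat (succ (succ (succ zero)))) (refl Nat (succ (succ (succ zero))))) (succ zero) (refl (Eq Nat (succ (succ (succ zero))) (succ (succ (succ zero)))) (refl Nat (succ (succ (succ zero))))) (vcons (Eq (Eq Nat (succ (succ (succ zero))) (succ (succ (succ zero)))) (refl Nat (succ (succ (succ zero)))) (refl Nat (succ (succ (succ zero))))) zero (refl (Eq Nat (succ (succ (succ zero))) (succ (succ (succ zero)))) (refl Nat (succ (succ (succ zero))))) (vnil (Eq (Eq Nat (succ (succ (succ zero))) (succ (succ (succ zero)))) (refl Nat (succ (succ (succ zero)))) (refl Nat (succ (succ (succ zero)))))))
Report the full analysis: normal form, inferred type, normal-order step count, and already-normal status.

reduced normal form:
  vcons (Eq (Eq Nat (succ (succ (succ zero))) (succ (succ (succ zero)))) (refl Nat (succ (succ (succ zero)))) (refl Nat (succ (succ (succ zero))))) (succ zero) (refl (Eq Nat (succ (succ (succ zero))) (succ (succ (succ zero)))) (refl Nat (succ (succ (succ zero))))) (vcons (Eq (Eq Nat (succ (succ (succ zero))) (succ (succ (succ zero)))) (refl Nat (succ (succ (succ zero)))) (refl Nat (succ (succ (succ zero))))) zero (refl (Eq Nat (succ (succ (succ zero))) (succ (succ (succ zero)))) (refl Nat (succ (succ (succ zero))))) (vnil (Eq (Eq Nat (succ (succ (succ zero))) (succ (succ (succ zero)))) (refl Nat (succ (succ (succ zero)))) (refl Nat (succ (succ (succ zero)))))))
the term's type:
  Vec (Eq (Eq Nat (succ (succ (succ zero))) (succ (succ (succ zero)))) (refl Nat (succ (succ (succ zero)))) (refl Nat (succ (succ (succ zero))))) (succ (succ zero))
steps to reach normal form (normal order): 0
started in normal form: yes


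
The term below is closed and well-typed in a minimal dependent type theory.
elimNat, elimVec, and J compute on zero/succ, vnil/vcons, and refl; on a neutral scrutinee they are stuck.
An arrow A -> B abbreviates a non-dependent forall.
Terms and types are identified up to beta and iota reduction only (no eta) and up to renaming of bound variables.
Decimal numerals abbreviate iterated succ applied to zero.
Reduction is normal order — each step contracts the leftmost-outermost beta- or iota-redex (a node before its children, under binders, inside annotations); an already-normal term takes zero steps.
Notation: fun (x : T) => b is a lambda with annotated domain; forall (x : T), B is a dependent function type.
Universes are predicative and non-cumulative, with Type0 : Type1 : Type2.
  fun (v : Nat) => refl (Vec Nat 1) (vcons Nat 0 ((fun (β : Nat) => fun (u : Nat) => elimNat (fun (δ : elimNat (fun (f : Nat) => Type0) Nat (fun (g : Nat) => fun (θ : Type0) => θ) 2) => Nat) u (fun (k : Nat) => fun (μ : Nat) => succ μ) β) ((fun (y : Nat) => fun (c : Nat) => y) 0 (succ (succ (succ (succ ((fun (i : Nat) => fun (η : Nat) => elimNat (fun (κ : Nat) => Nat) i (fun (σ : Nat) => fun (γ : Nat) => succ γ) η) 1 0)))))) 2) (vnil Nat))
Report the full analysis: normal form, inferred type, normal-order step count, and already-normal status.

normal form:
  fun (v : Nat) => refl (Vec Nat 1) (vcons Nat 0 2 (vnil Nat))
the term's type:
  Nat -> Eq (Vec Nat 1) (vcons Nat 0 2 (vnil Nat)) (vcons Nat 0 2 (vnil Nat))
reduction steps (normal order): 12
already normal: no
first contracted redex: a beta-redex


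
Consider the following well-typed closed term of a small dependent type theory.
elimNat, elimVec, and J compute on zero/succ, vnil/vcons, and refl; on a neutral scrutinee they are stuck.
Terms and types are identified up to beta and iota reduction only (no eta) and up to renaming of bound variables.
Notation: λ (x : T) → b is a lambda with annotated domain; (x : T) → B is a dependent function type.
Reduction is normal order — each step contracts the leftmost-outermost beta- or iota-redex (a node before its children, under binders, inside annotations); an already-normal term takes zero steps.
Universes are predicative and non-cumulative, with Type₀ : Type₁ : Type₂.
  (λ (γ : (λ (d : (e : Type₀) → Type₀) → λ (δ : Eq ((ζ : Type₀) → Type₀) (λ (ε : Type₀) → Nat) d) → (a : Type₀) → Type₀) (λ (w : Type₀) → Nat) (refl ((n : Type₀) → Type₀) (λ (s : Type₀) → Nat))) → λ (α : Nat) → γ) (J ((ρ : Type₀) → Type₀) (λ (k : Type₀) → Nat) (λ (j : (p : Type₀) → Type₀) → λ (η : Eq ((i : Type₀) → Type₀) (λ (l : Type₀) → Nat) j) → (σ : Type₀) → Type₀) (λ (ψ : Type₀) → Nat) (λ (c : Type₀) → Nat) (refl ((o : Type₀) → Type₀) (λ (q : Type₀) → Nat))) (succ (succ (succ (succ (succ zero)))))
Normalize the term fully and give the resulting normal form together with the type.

reduced normal form:
  λ (γ : Type₀) → Nat
type:
  (γ : Type₀) → Type₀
observation: normalization takes exactly 3 steps under the normal-order strategy.


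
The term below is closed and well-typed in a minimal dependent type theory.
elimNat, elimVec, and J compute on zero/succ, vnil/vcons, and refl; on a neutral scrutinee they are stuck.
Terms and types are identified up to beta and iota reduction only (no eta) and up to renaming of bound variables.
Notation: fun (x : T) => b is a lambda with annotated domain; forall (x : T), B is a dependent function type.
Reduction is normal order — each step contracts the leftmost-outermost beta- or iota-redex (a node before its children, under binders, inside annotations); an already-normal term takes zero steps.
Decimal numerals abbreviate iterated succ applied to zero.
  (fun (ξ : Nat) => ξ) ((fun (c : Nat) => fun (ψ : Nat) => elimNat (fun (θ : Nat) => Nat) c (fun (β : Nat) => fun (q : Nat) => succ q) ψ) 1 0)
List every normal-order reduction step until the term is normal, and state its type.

normal-order reduction sequence:
  (fun (ξ : Nat) => ξ) ((fun (c : Nat) => fun (ψ : Nat) => elimNat (fun (θ : Nat) => Nat) c (fun (β : Nat) => fun (q : Nat) => succ q) ψ) 1 0)
  ~> (fun (ξ : Nat) => fun (c : Nat) => elimNat (fun (ψ : Nat) => Nat) ξ (fun (θ : Nat) => fun (β : Nat) => succ β) c) 1 0
  ~> (fun (ξ : Nat) => elimNat (fun (c : Nat) => Nat) 1 (fun (ψ : Nat) => fun (θ : Nat) => succ θ) ξ) 0
  ~> elimNat (fun (ξ : Nat) => Nat) 1 (fun (c : Nat) => fun (ψ : Nat) => succ ψ) 0
  ~> 1
type:
  Nat


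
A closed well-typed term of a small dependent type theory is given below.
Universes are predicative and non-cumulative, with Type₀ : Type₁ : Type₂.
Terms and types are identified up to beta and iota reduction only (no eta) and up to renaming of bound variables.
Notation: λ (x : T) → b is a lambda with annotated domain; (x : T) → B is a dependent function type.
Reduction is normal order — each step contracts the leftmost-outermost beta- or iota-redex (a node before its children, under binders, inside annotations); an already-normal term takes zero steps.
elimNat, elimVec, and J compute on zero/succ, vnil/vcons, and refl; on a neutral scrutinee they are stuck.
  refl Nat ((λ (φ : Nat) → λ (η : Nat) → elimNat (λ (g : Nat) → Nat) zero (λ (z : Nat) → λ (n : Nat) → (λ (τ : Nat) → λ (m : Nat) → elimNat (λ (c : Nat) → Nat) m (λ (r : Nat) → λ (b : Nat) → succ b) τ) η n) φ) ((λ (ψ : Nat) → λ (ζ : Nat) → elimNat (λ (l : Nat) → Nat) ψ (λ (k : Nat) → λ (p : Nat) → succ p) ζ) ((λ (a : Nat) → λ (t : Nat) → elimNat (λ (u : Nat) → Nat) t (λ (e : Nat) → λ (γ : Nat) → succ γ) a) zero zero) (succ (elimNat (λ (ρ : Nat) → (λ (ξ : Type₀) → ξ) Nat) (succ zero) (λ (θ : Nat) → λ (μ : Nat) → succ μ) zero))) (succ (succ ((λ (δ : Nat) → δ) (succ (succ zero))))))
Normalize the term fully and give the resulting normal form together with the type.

reduced normal form:
  refl Nat (succ (succ (succ (succ (succ (succ (succ (succ zero))))))))
type:
  Eq Nat (succ (succ (succ (succ (succ (succ (succ (succ zero)))))))) (succ (succ (succ (succ (succ (succ (succ (succ zero))))))))
observation: the term reaches its normal form after 38 normal-order steps.


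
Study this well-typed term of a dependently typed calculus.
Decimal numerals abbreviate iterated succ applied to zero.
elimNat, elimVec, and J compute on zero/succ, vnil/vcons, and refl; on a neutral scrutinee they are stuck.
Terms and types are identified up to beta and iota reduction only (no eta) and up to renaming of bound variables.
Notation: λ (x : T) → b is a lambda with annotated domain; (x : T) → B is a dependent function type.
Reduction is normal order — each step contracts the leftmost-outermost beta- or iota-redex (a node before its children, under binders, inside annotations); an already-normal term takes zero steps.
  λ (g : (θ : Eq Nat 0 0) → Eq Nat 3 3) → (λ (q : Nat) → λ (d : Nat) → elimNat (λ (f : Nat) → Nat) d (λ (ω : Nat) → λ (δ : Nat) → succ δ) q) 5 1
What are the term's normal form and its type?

resulting normal form:
  λ (g : (θ : Eq Nat 0 0) → Eq Nat 3 3) → 6
inferred type:
  (g : (θ : Eq Nat 0 0) → Eq Nat 3 3) → Nat


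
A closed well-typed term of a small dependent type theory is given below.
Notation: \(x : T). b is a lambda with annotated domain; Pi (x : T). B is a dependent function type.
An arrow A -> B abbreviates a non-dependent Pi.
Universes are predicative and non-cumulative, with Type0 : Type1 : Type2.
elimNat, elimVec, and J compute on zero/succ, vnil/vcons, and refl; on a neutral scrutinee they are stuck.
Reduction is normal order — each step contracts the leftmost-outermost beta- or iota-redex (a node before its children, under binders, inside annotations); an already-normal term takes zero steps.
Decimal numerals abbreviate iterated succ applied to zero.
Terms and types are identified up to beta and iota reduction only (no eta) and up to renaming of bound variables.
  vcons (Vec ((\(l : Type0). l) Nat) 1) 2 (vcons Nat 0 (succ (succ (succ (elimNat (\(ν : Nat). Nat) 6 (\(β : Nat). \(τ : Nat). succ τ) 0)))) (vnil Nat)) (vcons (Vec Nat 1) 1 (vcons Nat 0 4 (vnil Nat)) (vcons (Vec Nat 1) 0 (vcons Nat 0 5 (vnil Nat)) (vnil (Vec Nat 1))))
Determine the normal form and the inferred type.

normal form:
  vcons (Vec Nat 1) 2 (vcons Nat 0 9 (vnil Nat)) (vcons (Vec Nat 1) 1 (vcons Nat 0 4 (vnil Nat)) (vcons (Vec Nat 1) 0 (vcons Nat 0 5 (vnil Nat)) (vnil (Vec Nat 1))))
the term's type:
  Vec (Vec Nat 1) 3


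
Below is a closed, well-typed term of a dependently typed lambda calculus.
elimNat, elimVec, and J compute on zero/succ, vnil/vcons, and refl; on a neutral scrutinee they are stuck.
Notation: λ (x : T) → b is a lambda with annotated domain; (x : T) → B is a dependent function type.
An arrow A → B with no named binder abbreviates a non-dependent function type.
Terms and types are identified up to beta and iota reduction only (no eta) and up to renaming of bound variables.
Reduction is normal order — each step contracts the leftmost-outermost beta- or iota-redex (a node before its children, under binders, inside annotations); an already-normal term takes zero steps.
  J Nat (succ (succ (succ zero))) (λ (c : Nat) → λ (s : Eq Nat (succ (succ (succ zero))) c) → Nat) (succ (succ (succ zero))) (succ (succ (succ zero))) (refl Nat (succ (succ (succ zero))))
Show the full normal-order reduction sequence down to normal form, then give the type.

normal-order reduction:
  J Nat (succ (succ (succ zero))) (λ (c : Nat) → λ (s : Eq Nat (succ (succ (succ zero))) c) → Nat) (succ (succ (succ zero))) (succ (succ (succ zero))) (refl Nat (succ (succ (succ zero))))
  ~> succ (succ (succ zero))
inferred type:
  Nat


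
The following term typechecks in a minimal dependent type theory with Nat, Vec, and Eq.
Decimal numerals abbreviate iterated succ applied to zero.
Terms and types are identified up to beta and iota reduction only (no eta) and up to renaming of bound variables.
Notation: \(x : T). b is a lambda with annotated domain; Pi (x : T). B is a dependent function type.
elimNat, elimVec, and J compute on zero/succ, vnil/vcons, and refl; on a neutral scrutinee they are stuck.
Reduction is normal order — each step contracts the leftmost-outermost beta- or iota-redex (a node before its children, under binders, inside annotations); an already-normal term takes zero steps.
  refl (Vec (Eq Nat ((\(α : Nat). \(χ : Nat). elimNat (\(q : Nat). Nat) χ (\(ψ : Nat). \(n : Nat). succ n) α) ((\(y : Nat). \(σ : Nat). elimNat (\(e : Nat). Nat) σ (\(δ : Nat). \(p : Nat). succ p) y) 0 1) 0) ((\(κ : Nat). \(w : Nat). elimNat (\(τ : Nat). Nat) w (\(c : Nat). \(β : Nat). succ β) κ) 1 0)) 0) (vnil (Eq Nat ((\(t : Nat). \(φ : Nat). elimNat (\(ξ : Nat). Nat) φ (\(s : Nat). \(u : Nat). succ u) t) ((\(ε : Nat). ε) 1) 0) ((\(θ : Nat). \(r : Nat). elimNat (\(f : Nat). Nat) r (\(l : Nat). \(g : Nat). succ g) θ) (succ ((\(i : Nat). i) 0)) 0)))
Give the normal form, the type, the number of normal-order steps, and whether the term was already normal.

reduced normal form:
  refl (Vec (Eq Nat 1 1) 0) (vnil (Eq Nat 1 1))
inferred type:
  Eq (Vec (Eq Nat 1 1) 0) (vnil (Eq Nat 1 1)) (vnil (Eq Nat 1 1))
reduction steps (normal order): 29
term was already normal: no
first contracted redex: a beta-redex


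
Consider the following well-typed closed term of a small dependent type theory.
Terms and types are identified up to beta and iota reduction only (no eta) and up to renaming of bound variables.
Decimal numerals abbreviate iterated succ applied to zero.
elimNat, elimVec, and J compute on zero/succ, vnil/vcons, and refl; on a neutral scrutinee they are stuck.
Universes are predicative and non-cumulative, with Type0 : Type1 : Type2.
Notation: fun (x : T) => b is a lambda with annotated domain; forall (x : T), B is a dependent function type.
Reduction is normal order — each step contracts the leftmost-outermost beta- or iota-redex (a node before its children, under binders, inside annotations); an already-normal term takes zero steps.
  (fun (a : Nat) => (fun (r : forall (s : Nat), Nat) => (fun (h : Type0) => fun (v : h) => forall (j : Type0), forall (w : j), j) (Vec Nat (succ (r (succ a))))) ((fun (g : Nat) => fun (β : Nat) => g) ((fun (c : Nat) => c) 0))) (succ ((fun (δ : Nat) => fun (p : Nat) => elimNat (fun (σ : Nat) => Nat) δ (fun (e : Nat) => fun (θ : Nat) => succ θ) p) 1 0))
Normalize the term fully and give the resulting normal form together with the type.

reduced normal form:
  fun (a : Vec Nat 1) => forall (r : Type0), forall (s : r), r
the term's type:
  forall (a : Vec Nat 1), Type1
observation: 6 normal-order steps separate the term from its normal form.


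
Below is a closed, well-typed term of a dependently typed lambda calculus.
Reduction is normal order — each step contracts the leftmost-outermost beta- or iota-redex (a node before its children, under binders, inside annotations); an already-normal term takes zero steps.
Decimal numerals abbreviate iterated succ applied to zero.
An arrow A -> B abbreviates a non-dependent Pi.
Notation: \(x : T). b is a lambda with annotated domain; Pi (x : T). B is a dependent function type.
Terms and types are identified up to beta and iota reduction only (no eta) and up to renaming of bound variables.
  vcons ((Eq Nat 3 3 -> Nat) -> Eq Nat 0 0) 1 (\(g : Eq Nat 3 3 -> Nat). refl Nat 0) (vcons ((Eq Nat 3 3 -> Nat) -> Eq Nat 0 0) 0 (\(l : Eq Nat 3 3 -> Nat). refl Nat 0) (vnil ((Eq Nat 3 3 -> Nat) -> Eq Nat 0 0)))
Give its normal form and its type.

reduced normal form:
  vcons ((Eq Nat 3 3 -> Nat) -> Eq Nat 0 0) 1 (\(g : Eq Nat 3 3 -> Nat). refl Nat 0) (vcons ((Eq Nat 3 3 -> Nat) -> Eq Nat 0 0) 0 (\(l : Eq Nat 3 3 -> Nat). refl Nat 0) (vnil ((Eq Nat 3 3 -> Nat) -> Eq Nat 0 0)))
type:
  Vec ((Eq Nat 3 3 -> Nat) -> Eq Nat 0 0) 2
observation: the term is already in normal form.


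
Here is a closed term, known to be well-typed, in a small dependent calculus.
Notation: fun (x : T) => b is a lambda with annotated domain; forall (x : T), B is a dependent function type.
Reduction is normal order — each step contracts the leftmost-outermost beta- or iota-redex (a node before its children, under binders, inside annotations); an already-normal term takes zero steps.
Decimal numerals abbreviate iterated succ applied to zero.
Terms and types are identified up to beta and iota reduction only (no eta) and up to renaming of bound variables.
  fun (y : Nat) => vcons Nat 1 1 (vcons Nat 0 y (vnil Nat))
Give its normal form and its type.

resulting normal form:
  fun (y : Nat) => vcons Nat 1 1 (vcons Nat 0 y (vnil Nat))
inferred type:
  forall (y : Nat), Vec Nat 2


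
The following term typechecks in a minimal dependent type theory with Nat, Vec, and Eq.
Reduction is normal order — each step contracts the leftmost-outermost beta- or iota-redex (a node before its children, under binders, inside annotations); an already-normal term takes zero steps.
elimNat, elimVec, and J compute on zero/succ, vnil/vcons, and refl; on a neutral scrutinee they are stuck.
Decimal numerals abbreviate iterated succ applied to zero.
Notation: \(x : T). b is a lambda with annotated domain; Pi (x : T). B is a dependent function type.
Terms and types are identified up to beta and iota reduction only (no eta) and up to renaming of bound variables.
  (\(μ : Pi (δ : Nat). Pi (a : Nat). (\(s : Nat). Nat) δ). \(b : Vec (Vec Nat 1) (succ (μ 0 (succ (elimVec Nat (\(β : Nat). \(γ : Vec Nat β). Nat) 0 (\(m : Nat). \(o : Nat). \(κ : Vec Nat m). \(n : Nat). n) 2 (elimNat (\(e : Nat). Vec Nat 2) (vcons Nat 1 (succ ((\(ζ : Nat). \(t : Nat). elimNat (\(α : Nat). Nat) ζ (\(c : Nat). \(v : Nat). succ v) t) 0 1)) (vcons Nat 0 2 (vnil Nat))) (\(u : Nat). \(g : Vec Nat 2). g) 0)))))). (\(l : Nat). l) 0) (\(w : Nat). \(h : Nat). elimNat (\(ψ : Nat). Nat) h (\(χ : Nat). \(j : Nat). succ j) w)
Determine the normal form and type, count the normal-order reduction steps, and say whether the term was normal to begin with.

normal form:
  \(μ : Vec (Vec Nat 1) 2). 0
the term's type:
  Pi (μ : Vec (Vec Nat 1) 2). Nat
reduction steps (normal order): 17
term was already normal: no
first redex: a beta-redex


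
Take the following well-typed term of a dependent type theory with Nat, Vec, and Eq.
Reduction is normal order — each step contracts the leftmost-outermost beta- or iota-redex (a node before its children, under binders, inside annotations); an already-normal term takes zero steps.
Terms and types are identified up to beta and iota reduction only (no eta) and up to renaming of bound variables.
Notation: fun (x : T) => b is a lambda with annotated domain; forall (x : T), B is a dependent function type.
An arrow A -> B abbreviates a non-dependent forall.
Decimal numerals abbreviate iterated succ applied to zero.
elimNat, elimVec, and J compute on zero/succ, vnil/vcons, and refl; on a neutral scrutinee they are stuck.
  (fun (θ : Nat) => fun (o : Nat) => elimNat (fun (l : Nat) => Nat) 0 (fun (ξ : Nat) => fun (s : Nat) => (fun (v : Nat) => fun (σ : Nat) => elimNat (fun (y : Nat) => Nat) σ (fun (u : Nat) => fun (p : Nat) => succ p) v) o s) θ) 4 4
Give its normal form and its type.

normal form:
  16
type:
  Nat
observation: 75 normal-order steps normalize the term, beginning with a beta-redex.


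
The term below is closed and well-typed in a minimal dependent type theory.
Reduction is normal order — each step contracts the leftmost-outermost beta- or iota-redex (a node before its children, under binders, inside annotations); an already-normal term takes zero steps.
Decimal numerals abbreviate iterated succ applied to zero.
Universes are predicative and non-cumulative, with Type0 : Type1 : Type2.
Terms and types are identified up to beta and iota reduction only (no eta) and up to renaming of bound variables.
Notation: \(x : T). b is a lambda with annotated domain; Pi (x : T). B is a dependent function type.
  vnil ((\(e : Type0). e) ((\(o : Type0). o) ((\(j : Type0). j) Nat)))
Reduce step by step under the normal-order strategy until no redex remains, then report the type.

reduction (normal order):
  vnil ((\(e : Type0). e) ((\(o : Type0). o) ((\(j : Type0). j) Nat)))
  ~> vnil ((\(e : Type0). e) ((\(o : Type0). o) Nat))
  ~> vnil ((\(e : Type0). e) Nat)
  ~> vnil Nat
the term's type:
  Vec Nat 0


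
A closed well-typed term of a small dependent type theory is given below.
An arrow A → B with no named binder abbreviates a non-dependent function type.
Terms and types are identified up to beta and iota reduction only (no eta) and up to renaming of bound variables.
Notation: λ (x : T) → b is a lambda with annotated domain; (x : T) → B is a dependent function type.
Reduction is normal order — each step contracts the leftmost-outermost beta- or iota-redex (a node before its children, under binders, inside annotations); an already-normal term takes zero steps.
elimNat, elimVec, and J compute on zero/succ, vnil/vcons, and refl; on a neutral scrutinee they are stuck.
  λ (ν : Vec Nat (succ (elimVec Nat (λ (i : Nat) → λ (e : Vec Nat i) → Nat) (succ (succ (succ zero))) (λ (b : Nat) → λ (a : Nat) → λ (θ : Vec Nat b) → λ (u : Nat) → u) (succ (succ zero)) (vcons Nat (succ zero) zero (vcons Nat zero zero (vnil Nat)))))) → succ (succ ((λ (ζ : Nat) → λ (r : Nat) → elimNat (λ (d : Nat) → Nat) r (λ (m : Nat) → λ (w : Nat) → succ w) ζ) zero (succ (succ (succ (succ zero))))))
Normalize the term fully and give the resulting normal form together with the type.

resulting normal form:
  λ (ν : Vec Nat (succ (succ (succ (succ zero))))) → succ (succ (succ (succ (succ (succ zero)))))
inferred type:
  Vec Nat (succ (succ (succ (succ zero)))) → Nat
observation: 14 normal-order steps separate the term from its normal form.


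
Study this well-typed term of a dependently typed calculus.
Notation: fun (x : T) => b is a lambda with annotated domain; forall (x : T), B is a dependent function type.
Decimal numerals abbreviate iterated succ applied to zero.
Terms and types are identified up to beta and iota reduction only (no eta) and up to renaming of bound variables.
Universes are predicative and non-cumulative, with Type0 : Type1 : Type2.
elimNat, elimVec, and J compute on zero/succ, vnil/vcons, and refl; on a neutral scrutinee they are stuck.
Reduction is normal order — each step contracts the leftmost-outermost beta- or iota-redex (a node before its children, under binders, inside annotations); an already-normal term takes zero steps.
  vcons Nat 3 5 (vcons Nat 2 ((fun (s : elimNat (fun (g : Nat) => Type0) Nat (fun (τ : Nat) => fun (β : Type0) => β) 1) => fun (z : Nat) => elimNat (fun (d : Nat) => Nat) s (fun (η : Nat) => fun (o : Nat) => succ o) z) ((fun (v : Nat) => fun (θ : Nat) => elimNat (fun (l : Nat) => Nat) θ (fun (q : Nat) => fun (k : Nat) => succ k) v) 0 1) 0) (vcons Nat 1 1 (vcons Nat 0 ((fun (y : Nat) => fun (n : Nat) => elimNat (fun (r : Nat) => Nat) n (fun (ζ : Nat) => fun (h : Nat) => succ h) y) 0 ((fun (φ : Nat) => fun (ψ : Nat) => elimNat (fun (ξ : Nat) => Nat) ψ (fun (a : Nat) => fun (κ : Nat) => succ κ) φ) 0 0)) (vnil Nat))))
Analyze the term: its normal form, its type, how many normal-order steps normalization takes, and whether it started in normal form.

reduced normal form:
  vcons Nat 3 5 (vcons Nat 2 1 (vcons Nat 1 1 (vcons Nat 0 0 (vnil Nat))))
inferred type:
  Vec Nat 4
reduction steps (normal order): 12
term was already normal: no
first contracted redex: a beta-redex


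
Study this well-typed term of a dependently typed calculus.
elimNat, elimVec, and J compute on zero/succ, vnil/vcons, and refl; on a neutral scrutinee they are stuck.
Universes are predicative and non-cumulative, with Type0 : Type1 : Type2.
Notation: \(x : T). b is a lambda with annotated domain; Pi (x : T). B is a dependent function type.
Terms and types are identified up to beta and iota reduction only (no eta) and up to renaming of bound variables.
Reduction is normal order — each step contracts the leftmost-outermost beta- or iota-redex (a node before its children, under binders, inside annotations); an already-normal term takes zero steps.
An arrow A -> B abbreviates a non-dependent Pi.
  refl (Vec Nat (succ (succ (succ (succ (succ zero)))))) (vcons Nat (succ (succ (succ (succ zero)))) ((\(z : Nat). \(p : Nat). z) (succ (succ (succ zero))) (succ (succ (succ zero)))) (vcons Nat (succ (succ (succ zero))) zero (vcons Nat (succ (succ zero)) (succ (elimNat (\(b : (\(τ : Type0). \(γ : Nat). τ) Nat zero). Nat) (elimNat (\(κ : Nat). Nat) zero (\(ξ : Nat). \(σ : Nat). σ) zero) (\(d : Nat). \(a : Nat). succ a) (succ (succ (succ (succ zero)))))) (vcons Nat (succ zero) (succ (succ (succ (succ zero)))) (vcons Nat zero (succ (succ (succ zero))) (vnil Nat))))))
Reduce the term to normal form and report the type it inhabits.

reduced normal form:
  refl (Vec Nat (succ (succ (succ (succ (succ zero)))))) (vcons Nat (succ (succ (succ (succ zero)))) (succ (succ (succ zero))) (vcons Nat (succ (succ (succ zero))) zero (vcons Nat (succ (succ zero)) (succ (succ (succ (succ (succ zero))))) (vcons Nat (succ zero) (succ (succ (succ (succ zero)))) (vcons Nat zero (succ (succ (succ zero))) (vnil Nat))))))
inferred type:
  Eq (Vec Nat (succ (succ (succ (succ (succ zero)))))) (vcons Nat (succ (succ (succ (succ zero)))) (succ (succ (succ zero))) (vcons Nat (succ (succ (succ zero))) zero (vcons Nat (succ (succ zero)) (succ (succ (succ (succ (succ zero))))) (vcons Nat (succ zero) (succ (succ (succ (succ zero)))) (vcons Nat zero (succ (succ (succ zero))) (vnil Nat)))))) (vcons Nat (succ (succ (succ (succ zero)))) (succ (succ (succ zero))) (vcons Nat (succ (succ (succ zero))) zero (vcons Nat (succ (succ zero)) (succ (succ (succ (succ (succ zero))))) (vcons Nat (succ zero) (succ (succ (succ (succ zero)))) (vcons Nat zero (succ (succ (succ zero))) (vnil Nat))))))


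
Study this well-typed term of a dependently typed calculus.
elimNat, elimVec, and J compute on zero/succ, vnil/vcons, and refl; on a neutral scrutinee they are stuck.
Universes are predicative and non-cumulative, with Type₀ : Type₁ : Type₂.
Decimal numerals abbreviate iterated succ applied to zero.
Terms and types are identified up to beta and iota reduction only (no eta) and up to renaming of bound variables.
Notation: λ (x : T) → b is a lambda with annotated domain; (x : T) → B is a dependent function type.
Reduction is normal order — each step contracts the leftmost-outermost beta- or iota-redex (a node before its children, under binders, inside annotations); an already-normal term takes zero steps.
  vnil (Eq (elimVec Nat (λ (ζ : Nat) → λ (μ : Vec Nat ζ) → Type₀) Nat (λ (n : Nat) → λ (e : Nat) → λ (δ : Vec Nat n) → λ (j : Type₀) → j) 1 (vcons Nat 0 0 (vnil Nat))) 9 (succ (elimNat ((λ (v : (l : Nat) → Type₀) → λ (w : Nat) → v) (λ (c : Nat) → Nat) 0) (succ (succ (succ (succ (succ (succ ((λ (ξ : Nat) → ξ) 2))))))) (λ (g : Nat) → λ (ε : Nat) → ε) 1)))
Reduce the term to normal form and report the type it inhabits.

normal form:
  vnil (Eq Nat 9 9)
the term's type:
  Vec (Eq Nat 9 9) 0


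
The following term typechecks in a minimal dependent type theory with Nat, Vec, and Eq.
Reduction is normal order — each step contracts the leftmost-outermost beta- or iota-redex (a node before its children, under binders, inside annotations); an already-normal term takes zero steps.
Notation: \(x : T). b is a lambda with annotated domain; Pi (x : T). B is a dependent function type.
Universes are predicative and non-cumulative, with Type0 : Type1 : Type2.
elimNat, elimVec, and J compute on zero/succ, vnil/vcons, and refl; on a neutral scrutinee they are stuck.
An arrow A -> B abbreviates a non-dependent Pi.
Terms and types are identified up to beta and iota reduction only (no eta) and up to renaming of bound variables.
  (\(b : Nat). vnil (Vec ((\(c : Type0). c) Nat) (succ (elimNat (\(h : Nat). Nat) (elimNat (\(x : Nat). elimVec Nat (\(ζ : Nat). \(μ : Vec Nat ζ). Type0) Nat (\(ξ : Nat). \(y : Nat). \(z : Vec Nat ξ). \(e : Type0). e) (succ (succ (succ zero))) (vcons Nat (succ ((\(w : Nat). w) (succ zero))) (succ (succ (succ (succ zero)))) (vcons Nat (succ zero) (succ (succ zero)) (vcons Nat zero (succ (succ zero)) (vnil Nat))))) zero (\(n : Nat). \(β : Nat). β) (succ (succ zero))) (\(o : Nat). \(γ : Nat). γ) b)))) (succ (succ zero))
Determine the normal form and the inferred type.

resulting normal form:
  vnil (Vec Nat (succ zero))
type:
  Vec (Vec Nat (succ zero)) zero


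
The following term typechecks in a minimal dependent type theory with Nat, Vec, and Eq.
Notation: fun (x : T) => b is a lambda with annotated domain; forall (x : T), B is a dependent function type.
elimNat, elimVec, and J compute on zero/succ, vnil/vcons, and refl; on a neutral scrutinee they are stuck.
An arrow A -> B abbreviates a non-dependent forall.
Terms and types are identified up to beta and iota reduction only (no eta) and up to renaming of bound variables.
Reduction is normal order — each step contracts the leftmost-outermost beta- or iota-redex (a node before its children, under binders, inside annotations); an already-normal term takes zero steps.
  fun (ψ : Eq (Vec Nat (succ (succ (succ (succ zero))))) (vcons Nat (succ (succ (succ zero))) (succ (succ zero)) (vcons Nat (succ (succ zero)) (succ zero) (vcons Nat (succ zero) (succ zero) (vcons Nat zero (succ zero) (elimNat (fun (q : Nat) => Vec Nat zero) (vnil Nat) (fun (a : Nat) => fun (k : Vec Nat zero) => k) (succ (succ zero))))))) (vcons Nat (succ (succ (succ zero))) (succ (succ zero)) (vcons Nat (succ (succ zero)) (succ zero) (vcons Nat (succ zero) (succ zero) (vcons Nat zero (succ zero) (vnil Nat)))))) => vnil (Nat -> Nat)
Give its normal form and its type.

resulting normal form:
  fun (ψ : Eq (Vec Nat (succ (succ (succ (succ zero))))) (vcons Nat (succ (succ (succ zero))) (succ (succ zero)) (vcons Nat (succ (succ zero)) (succ zero) (vcons Nat (succ zero) (succ zero) (vcons Nat zero (succ zero) (vnil Nat))))) (vcons Nat (succ (succ (succ zero))) (succ (succ zero)) (vcons Nat (succ (succ zero)) (succ zero) (vcons Nat (succ zero) (succ zero) (vcons Nat zero (succ zero) (vnil Nat)))))) => vnil (Nat -> Nat)
inferred type:
  Eq (Vec Nat (succ (succ (succ (succ zero))))) (vcons Nat (succ (succ (succ zero))) (succ (succ zero)) (vcons Nat (succ (succ zero)) (succ zero) (vcons Nat (succ zero) (succ zero) (vcons Nat zero (succ zero) (vnil Nat))))) (vcons Nat (succ (succ (succ zero))) (succ (succ zero)) (vcons Nat (succ (succ zero)) (succ zero) (vcons Nat (succ zero) (succ zero) (vcons Nat zero (succ zero) (vnil Nat))))) -> Vec (Nat -> Nat) zero
observation: 7 normal-order steps normalize the term, beginning with an elimNat iota-redex.


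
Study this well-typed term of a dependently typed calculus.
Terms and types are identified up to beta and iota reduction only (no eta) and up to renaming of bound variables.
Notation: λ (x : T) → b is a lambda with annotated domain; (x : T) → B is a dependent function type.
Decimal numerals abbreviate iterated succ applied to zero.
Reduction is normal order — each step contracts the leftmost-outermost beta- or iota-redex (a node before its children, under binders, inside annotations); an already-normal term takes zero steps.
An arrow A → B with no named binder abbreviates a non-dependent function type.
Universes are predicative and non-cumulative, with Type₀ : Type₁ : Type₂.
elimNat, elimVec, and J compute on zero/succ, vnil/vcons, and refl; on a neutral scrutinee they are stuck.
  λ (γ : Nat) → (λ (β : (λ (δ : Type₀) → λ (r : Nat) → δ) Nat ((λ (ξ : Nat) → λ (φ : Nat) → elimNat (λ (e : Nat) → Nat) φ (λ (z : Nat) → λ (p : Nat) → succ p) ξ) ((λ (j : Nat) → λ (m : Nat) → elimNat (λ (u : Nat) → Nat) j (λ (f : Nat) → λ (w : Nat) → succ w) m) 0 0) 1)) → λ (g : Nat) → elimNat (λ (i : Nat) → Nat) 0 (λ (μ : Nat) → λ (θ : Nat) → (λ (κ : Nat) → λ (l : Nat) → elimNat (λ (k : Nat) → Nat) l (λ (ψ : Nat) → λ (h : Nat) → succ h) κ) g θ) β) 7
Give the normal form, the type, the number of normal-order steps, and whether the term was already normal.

resulting normal form:
  λ (γ : Nat) → λ (β : Nat) → elimNat (λ (δ : Nat) → Nat) (elimNat (λ (r : Nat) → Nat) (elimNat (λ (ξ : Nat) → Nat) (elimNat (λ (φ : Nat) → Nat) (elimNat (λ (e : Nat) → Nat) (elimNat (λ (z : Nat) → Nat) (elimNat (λ (p : Nat) → Nat) 0 (λ (j : Nat) → λ (m : Nat) → succ m) β) (λ (u : Nat) → λ (f : Nat) → succ f) β) (λ (w : Nat) → λ (g : Nat) → succ g) β) (λ (i : Nat) → λ (μ : Nat) → succ μ) β) (λ (θ : Nat) → λ (κ : Nat) → succ κ) β) (λ (l : Nat) → λ (k : Nat) → succ k) β) (λ (ψ : Nat) → λ (h : Nat) → succ h) β
type:
  Nat → Nat → Nat
steps to reach normal form (normal order): 37
term was already normal: no
first contracted redex: a beta-redex


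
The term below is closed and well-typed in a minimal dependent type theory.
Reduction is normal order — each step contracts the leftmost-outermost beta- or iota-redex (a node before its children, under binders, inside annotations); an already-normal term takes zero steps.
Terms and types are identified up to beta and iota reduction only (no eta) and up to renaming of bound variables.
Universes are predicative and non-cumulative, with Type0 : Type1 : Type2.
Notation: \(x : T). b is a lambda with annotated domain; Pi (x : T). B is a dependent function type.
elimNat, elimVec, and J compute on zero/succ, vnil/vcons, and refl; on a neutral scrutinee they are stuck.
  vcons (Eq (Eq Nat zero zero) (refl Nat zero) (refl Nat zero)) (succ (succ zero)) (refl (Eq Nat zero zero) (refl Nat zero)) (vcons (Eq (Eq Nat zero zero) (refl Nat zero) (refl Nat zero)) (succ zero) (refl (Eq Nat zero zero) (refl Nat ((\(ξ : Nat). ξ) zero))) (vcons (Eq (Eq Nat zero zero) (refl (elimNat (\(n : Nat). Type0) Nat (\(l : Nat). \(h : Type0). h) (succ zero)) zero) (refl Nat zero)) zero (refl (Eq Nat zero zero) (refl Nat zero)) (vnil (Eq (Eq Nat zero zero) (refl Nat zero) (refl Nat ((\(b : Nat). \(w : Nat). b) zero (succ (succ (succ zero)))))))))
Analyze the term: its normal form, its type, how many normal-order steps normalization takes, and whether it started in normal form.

reduced normal form:
  vcons (Eq (Eq Nat zero zero) (refl Nat zero) (refl Nat zero)) (succ (succ zero)) (refl (Eq Nat zero zero) (refl Nat zero)) (vcons (Eq (Eq Nat zero zero) (refl Nat zero) (refl Nat zero)) (succ zero) (refl (Eq Nat zero zero) (refl Nat zero)) (vcons (Eq (Eq Nat zero zero) (refl Nat zero) (refl Nat zero)) zero (refl (Eq Nat zero zero) (refl Nat zero)) (vnil (Eq (Eq Nat zero zero) (refl Nat zero) (refl Nat zero)))))
inferred type:
  Vec (Eq (Eq Nat zero zero) (refl Nat zero) (refl Nat zero)) (succ (succ (succ zero)))
steps to reach normal form (normal order): 7
term was already normal: no
first contracted redex: a beta-redex
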